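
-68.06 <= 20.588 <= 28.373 True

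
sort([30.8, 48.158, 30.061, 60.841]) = [30.061, 30.8, 48.158, 60.841]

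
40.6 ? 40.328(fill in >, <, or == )>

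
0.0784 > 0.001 True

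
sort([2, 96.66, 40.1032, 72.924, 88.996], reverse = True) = [96.66, 88.996, 72.924, 40.1032, 2]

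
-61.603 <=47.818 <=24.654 False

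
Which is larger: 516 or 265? 516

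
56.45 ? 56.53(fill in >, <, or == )<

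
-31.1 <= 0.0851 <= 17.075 True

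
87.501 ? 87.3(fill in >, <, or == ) >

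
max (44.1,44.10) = 44.10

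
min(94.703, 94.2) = 94.2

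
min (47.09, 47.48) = 47.09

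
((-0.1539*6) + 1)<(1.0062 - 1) False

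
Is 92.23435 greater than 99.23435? No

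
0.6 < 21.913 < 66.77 True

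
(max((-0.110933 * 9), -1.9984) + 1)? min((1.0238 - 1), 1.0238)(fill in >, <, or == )<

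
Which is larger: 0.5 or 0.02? 0.5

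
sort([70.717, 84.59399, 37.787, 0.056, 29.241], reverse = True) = [84.59399, 70.717, 37.787, 29.241, 0.056]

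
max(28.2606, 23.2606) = 28.2606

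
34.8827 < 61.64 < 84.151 True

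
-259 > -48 False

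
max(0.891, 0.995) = 0.995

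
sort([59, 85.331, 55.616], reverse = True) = [85.331, 59, 55.616]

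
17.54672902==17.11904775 False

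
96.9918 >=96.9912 True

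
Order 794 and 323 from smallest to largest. 323, 794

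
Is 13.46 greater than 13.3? Yes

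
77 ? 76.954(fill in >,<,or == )>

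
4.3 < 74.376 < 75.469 True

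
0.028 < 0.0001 False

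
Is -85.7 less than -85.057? Yes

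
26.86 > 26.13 True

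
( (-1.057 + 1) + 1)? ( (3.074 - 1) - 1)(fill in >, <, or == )<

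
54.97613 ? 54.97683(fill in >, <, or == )<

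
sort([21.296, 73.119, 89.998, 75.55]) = [21.296, 73.119, 75.55, 89.998]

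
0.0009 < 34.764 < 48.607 True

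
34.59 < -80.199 False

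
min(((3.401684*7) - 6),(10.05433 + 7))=17.05433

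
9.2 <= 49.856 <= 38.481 False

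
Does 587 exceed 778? No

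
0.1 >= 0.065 True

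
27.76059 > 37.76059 False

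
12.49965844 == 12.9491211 False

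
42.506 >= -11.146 True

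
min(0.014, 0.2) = 0.014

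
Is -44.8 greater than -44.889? Yes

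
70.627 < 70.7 True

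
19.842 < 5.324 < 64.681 False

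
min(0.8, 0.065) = 0.065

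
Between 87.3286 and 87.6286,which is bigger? 87.6286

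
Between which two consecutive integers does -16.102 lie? -17 and -16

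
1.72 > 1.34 True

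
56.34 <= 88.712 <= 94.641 True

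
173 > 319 False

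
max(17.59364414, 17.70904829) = 17.70904829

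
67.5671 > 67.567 True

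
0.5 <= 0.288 False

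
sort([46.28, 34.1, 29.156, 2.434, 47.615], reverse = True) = [47.615, 46.28, 34.1, 29.156, 2.434]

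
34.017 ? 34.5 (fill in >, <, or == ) <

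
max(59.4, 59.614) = 59.614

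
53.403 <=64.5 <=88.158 True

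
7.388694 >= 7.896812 False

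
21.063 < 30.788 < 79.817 True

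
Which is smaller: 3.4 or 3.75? 3.4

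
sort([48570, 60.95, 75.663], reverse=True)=[48570, 75.663, 60.95]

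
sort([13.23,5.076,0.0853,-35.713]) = [-35.713,0.0853,5.076,13.23]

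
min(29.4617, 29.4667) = 29.4617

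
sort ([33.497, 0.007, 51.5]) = [0.007, 33.497, 51.5]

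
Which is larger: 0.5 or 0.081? 0.5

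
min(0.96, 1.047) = 0.96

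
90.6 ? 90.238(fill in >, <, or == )>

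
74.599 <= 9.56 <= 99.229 False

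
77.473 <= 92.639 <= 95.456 True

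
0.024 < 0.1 True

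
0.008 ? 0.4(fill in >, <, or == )<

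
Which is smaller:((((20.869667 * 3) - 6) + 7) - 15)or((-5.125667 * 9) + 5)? ((-5.125667 * 9) + 5)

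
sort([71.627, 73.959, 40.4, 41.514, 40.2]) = [40.2, 40.4, 41.514, 71.627, 73.959]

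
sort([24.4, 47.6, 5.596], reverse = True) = [47.6, 24.4, 5.596]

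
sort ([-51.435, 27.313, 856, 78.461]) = [-51.435, 27.313, 78.461, 856]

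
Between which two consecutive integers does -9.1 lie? -10 and -9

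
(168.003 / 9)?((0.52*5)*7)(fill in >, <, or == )>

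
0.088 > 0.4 False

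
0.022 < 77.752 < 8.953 False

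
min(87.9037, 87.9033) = 87.9033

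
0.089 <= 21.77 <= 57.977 True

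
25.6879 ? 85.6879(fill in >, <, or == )<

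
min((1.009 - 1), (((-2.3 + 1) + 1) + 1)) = 0.009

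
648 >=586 True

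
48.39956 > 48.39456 True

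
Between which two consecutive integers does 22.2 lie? 22 and 23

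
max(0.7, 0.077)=0.7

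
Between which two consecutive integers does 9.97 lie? 9 and 10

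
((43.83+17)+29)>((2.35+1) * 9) True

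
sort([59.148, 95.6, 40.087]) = [40.087, 59.148, 95.6]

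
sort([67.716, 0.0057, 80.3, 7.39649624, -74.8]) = [-74.8, 0.0057, 7.39649624, 67.716, 80.3]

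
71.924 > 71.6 True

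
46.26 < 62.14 True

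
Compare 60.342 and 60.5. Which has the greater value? 60.5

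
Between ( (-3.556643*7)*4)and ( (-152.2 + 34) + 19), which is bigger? ( (-152.2 + 34) + 19)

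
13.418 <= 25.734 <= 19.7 False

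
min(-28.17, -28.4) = -28.4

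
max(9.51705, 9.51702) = 9.51705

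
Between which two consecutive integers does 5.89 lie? 5 and 6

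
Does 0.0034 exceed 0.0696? No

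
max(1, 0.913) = 1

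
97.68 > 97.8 False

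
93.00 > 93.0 False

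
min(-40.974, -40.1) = -40.974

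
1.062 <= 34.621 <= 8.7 False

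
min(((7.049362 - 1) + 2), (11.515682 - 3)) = 8.049362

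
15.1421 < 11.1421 False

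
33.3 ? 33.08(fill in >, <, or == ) >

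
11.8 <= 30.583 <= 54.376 True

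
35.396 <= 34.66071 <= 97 False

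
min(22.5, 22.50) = 22.5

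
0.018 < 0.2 True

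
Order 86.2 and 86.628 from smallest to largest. 86.2, 86.628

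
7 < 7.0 False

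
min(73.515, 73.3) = 73.3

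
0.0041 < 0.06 True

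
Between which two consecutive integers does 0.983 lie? 0 and 1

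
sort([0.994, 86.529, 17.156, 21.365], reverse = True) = [86.529, 21.365, 17.156, 0.994]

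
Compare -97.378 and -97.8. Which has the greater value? -97.378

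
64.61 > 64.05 True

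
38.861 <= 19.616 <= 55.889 False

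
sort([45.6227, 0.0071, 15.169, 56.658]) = [0.0071, 15.169, 45.6227, 56.658]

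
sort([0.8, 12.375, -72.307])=[-72.307, 0.8, 12.375]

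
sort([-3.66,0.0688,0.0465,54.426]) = [-3.66,0.0465,0.0688,54.426]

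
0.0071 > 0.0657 False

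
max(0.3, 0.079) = 0.3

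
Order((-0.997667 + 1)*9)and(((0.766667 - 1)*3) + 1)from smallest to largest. ((-0.997667 + 1)*9), (((0.766667 - 1)*3) + 1)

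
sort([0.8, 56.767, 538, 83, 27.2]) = [0.8, 27.2, 56.767, 83, 538]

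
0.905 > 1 False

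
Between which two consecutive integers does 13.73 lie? 13 and 14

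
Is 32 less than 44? Yes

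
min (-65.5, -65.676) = -65.676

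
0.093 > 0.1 False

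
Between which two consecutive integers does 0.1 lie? 0 and 1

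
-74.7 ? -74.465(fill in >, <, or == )<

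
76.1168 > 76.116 True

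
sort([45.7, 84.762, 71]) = [45.7, 71, 84.762]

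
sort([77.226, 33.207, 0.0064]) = [0.0064, 33.207, 77.226]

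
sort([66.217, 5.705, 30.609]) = [5.705, 30.609, 66.217]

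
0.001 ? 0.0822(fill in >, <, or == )<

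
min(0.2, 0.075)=0.075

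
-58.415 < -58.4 True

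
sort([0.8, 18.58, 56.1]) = [0.8, 18.58, 56.1]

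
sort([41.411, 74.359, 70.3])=[41.411, 70.3, 74.359]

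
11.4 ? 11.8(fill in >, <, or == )<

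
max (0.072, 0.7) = 0.7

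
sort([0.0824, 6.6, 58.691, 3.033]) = [0.0824, 3.033, 6.6, 58.691]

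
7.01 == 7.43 False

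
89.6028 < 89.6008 False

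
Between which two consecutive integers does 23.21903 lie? 23 and 24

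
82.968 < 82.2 False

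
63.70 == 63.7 True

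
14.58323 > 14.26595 True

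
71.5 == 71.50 True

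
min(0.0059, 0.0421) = 0.0059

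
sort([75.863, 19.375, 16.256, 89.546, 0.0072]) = [0.0072, 16.256, 19.375, 75.863, 89.546]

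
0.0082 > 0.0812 False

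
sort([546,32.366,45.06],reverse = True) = [546,45.06,32.366]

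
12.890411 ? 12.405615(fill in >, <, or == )>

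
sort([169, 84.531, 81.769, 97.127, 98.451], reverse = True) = [169, 98.451, 97.127, 84.531, 81.769]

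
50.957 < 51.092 True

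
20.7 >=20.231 True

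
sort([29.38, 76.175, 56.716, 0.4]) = [0.4, 29.38, 56.716, 76.175]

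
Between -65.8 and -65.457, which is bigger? -65.457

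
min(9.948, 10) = 9.948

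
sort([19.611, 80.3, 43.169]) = [19.611, 43.169, 80.3]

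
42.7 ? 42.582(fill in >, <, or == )>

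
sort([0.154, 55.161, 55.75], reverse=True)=[55.75, 55.161, 0.154]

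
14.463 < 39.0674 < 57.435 True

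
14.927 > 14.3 True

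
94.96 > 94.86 True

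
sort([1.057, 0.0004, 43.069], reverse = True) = [43.069, 1.057, 0.0004]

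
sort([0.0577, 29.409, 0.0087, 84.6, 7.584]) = [0.0087, 0.0577, 7.584, 29.409, 84.6]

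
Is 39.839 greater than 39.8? Yes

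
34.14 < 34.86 True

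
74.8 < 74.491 False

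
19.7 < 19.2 False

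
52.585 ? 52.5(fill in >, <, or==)>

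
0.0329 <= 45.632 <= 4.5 False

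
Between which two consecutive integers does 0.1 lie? 0 and 1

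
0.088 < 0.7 True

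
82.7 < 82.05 False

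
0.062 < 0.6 True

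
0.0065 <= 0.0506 True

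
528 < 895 True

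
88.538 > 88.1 True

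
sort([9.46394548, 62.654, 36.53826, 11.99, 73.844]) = [9.46394548, 11.99, 36.53826, 62.654, 73.844]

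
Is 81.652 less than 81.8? Yes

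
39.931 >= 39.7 True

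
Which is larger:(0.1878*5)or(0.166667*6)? (0.166667*6)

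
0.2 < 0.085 False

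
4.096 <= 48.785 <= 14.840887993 False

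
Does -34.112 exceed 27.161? No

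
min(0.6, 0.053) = 0.053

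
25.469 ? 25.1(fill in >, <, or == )>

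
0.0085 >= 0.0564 False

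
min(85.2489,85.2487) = 85.2487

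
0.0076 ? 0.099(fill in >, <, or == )<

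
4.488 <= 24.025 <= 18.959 False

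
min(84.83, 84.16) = 84.16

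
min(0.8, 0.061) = 0.061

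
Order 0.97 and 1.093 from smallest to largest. 0.97, 1.093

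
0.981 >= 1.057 False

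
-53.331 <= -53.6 False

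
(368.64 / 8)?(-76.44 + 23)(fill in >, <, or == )>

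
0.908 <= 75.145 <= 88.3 True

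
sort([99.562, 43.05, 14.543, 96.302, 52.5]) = [14.543, 43.05, 52.5, 96.302, 99.562]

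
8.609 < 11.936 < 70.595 True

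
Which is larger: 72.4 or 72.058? 72.4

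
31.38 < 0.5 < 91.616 False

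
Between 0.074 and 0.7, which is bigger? 0.7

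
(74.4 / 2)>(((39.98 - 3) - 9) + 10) False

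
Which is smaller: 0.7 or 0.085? 0.085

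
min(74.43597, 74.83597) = 74.43597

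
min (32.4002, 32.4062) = 32.4002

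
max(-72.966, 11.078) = 11.078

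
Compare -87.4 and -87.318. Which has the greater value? -87.318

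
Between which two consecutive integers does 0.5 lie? 0 and 1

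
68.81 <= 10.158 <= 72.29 False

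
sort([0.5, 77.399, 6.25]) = [0.5, 6.25, 77.399]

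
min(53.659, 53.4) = 53.4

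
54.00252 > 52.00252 True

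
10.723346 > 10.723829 False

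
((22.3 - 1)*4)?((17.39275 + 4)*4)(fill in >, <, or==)<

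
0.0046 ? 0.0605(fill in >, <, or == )<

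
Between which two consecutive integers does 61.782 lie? 61 and 62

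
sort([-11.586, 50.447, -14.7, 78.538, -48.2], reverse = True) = [78.538, 50.447, -11.586, -14.7, -48.2]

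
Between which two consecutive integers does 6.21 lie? 6 and 7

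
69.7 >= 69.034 True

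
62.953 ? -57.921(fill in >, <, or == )>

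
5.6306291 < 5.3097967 False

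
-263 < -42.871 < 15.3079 True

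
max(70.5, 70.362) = 70.5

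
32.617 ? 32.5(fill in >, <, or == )>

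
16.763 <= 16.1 False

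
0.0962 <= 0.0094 False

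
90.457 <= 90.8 True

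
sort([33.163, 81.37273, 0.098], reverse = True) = [81.37273, 33.163, 0.098]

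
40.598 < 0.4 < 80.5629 False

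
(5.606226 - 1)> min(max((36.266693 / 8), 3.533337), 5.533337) True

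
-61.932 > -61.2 False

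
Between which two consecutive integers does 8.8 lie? 8 and 9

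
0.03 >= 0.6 False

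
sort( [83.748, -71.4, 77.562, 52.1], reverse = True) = [83.748, 77.562, 52.1, -71.4]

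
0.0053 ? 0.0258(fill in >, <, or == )<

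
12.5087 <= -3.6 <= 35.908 False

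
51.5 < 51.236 False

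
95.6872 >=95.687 True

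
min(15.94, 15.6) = 15.6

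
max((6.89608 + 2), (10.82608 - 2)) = 8.89608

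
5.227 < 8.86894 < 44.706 True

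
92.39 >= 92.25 True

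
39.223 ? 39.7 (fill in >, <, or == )<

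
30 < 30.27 True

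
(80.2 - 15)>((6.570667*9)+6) True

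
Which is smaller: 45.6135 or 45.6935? 45.6135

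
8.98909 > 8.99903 False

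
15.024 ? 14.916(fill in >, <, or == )>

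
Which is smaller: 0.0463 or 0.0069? 0.0069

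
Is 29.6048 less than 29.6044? No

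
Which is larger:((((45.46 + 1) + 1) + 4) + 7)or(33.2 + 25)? ((((45.46 + 1) + 1) + 4) + 7)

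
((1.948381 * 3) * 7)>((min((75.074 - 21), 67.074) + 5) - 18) False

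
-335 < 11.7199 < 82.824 True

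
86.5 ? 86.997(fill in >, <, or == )<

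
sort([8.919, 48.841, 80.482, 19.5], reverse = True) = [80.482, 48.841, 19.5, 8.919]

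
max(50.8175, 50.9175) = 50.9175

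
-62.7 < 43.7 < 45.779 True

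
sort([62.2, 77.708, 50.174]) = [50.174, 62.2, 77.708]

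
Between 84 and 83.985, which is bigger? 84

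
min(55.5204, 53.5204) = 53.5204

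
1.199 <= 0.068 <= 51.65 False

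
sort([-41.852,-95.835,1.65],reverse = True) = [1.65,-41.852,-95.835]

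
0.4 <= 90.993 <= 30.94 False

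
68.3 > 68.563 False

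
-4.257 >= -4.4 True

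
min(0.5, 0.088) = 0.088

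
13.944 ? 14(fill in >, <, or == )<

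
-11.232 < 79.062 True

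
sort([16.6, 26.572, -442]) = [-442, 16.6, 26.572]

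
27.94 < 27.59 False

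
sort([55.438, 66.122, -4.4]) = [-4.4, 55.438, 66.122]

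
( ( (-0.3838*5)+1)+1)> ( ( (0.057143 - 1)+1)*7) False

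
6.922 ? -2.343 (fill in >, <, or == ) >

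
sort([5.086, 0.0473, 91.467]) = [0.0473, 5.086, 91.467]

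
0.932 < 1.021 True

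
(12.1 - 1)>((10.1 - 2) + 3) False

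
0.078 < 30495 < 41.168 False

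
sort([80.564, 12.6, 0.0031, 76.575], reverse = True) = [80.564, 76.575, 12.6, 0.0031]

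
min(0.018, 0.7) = 0.018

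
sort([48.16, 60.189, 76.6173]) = [48.16, 60.189, 76.6173]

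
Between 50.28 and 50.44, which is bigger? 50.44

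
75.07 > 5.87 True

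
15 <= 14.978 False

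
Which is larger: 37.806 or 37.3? 37.806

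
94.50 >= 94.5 True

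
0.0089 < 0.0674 True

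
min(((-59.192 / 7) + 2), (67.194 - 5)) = -6.456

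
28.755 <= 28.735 False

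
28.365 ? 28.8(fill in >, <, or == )<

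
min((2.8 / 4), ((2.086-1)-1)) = 0.086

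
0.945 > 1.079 False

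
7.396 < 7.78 True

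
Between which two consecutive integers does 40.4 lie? 40 and 41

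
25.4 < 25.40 False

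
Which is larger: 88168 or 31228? 88168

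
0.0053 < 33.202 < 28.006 False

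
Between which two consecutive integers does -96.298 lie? -97 and -96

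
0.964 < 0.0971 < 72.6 False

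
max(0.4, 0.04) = 0.4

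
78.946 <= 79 True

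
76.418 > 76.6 False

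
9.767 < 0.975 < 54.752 False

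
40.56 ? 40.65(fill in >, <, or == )<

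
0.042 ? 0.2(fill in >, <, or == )<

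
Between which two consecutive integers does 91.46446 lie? 91 and 92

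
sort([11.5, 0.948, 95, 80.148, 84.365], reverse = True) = [95, 84.365, 80.148, 11.5, 0.948]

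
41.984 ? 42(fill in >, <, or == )<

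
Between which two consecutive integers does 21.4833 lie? 21 and 22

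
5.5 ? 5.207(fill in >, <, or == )>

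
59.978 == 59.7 False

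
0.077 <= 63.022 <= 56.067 False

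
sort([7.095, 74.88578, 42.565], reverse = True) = [74.88578, 42.565, 7.095]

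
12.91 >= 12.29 True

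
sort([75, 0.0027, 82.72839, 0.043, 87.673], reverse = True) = [87.673, 82.72839, 75, 0.043, 0.0027]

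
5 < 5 False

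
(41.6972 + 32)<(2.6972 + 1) False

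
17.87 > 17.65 True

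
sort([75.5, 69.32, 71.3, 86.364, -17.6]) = [-17.6, 69.32, 71.3, 75.5, 86.364]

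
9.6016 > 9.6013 True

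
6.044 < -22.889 False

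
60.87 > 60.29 True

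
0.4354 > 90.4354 False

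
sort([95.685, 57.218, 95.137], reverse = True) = [95.685, 95.137, 57.218]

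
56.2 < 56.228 True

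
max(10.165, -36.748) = 10.165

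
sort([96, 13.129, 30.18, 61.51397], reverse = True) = [96, 61.51397, 30.18, 13.129]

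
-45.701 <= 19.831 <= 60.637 True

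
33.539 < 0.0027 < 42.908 False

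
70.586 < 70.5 False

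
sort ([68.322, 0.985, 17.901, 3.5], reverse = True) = [68.322, 17.901, 3.5, 0.985]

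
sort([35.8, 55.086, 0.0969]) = [0.0969, 35.8, 55.086]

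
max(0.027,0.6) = 0.6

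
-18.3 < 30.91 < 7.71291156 False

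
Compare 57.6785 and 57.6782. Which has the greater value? 57.6785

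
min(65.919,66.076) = 65.919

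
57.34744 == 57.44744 False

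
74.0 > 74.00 False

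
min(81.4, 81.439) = 81.4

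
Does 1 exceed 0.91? Yes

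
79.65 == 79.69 False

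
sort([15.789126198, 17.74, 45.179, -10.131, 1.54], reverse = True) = [45.179, 17.74, 15.789126198, 1.54, -10.131]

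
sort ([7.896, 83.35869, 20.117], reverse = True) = [83.35869, 20.117, 7.896]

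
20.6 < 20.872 True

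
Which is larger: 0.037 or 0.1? 0.1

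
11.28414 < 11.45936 True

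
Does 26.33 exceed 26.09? Yes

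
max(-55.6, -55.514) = -55.514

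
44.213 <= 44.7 True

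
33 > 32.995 True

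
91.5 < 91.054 False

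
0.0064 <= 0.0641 True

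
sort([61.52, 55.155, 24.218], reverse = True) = [61.52, 55.155, 24.218]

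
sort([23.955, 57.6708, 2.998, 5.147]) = [2.998, 5.147, 23.955, 57.6708]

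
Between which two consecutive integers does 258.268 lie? 258 and 259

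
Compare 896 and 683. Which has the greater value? 896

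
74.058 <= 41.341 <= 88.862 False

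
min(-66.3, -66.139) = -66.3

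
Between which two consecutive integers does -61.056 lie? -62 and -61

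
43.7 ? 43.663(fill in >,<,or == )>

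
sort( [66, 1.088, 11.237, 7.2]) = [1.088, 7.2, 11.237, 66]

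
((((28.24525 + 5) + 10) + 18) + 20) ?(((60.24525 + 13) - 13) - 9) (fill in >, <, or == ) >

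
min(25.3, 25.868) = 25.3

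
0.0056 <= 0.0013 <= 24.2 False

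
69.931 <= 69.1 False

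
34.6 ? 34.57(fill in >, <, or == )>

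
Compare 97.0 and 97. They are equal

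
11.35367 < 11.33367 False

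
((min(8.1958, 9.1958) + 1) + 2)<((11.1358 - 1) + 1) False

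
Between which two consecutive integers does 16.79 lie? 16 and 17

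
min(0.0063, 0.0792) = 0.0063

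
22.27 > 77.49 False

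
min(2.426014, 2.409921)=2.409921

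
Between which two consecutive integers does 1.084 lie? 1 and 2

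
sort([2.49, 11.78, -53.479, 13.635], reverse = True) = [13.635, 11.78, 2.49, -53.479]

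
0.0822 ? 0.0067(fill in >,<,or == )>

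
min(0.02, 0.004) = 0.004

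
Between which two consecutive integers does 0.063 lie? 0 and 1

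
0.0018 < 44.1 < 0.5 False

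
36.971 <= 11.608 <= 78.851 False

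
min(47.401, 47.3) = 47.3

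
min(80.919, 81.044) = 80.919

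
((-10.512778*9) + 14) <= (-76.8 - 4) False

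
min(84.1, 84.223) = 84.1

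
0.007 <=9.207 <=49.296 True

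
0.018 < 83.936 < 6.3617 False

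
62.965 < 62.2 False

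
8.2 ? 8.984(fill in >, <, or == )<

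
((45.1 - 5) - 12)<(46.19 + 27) True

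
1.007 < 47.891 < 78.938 True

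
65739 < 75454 True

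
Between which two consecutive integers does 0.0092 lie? 0 and 1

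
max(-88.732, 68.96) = 68.96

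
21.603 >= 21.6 True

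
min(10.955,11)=10.955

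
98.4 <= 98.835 True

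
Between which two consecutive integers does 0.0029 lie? 0 and 1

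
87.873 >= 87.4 True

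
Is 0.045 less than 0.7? Yes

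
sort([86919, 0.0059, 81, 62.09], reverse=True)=[86919, 81, 62.09, 0.0059]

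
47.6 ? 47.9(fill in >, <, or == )<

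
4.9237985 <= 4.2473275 False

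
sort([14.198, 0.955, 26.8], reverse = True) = [26.8, 14.198, 0.955]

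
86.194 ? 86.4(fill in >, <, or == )<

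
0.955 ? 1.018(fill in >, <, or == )<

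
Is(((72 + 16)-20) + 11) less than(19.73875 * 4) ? No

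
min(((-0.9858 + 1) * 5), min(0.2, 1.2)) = 0.071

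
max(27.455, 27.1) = 27.455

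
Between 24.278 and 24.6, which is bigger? 24.6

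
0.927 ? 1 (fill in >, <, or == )<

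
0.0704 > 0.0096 True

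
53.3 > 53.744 False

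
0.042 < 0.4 True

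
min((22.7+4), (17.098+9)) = 26.098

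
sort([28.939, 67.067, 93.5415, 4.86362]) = [4.86362, 28.939, 67.067, 93.5415]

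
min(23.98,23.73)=23.73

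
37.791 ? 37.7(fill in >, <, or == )>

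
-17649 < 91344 True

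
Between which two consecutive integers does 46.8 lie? 46 and 47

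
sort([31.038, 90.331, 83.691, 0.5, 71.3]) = [0.5, 31.038, 71.3, 83.691, 90.331]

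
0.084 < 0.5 True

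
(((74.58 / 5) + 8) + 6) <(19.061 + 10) True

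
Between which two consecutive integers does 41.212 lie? 41 and 42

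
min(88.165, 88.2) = 88.165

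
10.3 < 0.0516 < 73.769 False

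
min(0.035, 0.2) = 0.035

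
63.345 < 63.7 True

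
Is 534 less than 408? No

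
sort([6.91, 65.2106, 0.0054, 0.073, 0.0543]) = [0.0054, 0.0543, 0.073, 6.91, 65.2106]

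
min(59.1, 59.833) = 59.1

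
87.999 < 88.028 True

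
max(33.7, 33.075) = 33.7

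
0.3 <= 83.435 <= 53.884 False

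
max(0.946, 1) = 1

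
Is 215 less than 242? Yes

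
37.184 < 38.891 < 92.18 True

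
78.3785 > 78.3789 False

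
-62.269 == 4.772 False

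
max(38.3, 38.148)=38.3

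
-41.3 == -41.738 False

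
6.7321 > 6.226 True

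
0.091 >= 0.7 False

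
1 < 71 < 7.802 False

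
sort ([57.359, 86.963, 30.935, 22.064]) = [22.064, 30.935, 57.359, 86.963]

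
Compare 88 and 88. They are equal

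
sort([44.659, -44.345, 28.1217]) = [-44.345, 28.1217, 44.659]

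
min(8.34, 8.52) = 8.34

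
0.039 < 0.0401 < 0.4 True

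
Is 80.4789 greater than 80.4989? No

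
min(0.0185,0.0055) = 0.0055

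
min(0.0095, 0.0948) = 0.0095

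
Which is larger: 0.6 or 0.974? 0.974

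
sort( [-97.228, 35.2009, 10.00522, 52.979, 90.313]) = [-97.228, 10.00522, 35.2009, 52.979, 90.313]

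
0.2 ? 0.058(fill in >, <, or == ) >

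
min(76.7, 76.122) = 76.122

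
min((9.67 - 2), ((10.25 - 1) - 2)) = 7.25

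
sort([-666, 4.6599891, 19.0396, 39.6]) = [-666, 4.6599891, 19.0396, 39.6]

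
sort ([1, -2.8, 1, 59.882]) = [-2.8, 1, 1, 59.882]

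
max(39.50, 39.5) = 39.5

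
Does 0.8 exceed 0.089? Yes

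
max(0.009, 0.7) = 0.7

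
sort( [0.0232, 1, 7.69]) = [0.0232, 1, 7.69]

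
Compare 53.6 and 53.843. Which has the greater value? 53.843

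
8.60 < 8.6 False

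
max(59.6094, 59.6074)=59.6094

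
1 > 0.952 True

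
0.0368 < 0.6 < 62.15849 True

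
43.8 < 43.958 True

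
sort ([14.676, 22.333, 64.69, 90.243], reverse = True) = [90.243, 64.69, 22.333, 14.676]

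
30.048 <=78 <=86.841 True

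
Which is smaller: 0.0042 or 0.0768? 0.0042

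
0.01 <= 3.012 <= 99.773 True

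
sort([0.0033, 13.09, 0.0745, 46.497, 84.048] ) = [0.0033, 0.0745, 13.09, 46.497, 84.048]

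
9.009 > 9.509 False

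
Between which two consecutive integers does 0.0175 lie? 0 and 1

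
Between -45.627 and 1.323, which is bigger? 1.323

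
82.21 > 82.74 False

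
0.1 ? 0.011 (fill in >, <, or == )>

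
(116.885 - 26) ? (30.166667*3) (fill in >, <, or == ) >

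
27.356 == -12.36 False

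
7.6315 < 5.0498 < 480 False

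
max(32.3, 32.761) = 32.761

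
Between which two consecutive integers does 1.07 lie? 1 and 2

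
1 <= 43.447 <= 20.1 False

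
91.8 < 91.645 False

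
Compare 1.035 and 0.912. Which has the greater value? 1.035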